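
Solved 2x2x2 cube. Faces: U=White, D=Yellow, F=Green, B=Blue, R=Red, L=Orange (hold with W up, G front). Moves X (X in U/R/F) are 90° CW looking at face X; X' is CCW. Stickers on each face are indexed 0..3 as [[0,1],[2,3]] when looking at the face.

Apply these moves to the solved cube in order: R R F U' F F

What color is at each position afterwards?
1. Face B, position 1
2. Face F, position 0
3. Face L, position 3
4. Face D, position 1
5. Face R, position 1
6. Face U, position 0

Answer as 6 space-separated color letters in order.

After move 1 (R): R=RRRR U=WGWG F=GYGY D=YBYB B=WBWB
After move 2 (R): R=RRRR U=WYWY F=GBGB D=YWYW B=GBGB
After move 3 (F): F=GGBB U=WYOO R=WRYR D=RRYW L=OYOW
After move 4 (U'): U=YOWO F=OYBB R=GGYR B=WRGB L=GBOW
After move 5 (F): F=BOBY U=YOWB R=WGOR D=YGYW L=GROR
After move 6 (F): F=BBYO U=YORR R=WGBR D=OWYW L=GYOG
Query 1: B[1] = R
Query 2: F[0] = B
Query 3: L[3] = G
Query 4: D[1] = W
Query 5: R[1] = G
Query 6: U[0] = Y

Answer: R B G W G Y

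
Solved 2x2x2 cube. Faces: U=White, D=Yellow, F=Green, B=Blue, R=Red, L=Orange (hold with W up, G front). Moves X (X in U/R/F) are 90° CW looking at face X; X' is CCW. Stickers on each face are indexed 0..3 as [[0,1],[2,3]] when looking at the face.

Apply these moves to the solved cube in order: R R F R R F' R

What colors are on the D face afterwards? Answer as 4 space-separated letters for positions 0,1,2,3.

After move 1 (R): R=RRRR U=WGWG F=GYGY D=YBYB B=WBWB
After move 2 (R): R=RRRR U=WYWY F=GBGB D=YWYW B=GBGB
After move 3 (F): F=GGBB U=WYOO R=WRYR D=RRYW L=OYOW
After move 4 (R): R=YWRR U=WGOB F=GRBW D=RGYG B=OBYB
After move 5 (R): R=RYRW U=WROW F=GGBG D=RYYO B=BBGB
After move 6 (F'): F=GGGB U=WRRR R=YYRW D=YWYO L=OWOO
After move 7 (R): R=RYWY U=WGRB F=GWGO D=YGYB B=RBRB
Query: D face = YGYB

Answer: Y G Y B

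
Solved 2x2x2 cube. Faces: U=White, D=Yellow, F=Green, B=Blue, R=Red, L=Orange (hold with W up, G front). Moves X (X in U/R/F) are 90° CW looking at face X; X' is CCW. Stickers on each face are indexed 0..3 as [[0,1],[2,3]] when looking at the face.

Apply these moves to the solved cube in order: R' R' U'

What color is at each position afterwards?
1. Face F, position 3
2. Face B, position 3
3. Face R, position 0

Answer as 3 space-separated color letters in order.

Answer: B B G

Derivation:
After move 1 (R'): R=RRRR U=WBWB F=GWGW D=YGYG B=YBYB
After move 2 (R'): R=RRRR U=WYWY F=GBGB D=YWYW B=GBGB
After move 3 (U'): U=YYWW F=OOGB R=GBRR B=RRGB L=GBOO
Query 1: F[3] = B
Query 2: B[3] = B
Query 3: R[0] = G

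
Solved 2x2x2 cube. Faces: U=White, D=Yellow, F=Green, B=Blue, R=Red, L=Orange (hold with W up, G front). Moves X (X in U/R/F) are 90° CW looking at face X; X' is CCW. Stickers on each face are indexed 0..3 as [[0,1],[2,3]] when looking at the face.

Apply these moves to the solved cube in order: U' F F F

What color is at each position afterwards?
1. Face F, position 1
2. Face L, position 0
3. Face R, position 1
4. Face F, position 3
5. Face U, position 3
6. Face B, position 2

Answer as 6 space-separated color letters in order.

Answer: G B G G R B

Derivation:
After move 1 (U'): U=WWWW F=OOGG R=GGRR B=RRBB L=BBOO
After move 2 (F): F=GOGO U=WWOB R=WGWR D=RGYY L=BYOY
After move 3 (F): F=GGOO U=WWYY R=OGBR D=WWYY L=BROG
After move 4 (F): F=OGOG U=WWGR R=YGYR D=BOYY L=BWOW
Query 1: F[1] = G
Query 2: L[0] = B
Query 3: R[1] = G
Query 4: F[3] = G
Query 5: U[3] = R
Query 6: B[2] = B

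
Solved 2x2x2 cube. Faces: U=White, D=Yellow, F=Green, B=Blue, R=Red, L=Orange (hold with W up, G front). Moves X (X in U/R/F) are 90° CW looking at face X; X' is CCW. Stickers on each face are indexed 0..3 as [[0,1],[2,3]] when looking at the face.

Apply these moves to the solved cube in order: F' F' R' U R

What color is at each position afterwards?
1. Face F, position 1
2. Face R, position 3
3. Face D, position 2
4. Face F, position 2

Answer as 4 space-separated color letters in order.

Answer: G B Y G

Derivation:
After move 1 (F'): F=GGGG U=WWRR R=YRYR D=OOYY L=OWOW
After move 2 (F'): F=GGGG U=WWYY R=OROR D=WWYY L=OROR
After move 3 (R'): R=RROO U=WBYB F=GWGY D=WGYG B=YBWB
After move 4 (U): U=YWBB F=RRGY R=YBOO B=ORWB L=GWOR
After move 5 (R): R=OYOB U=YRBY F=RGGG D=WWYO B=BRWB
Query 1: F[1] = G
Query 2: R[3] = B
Query 3: D[2] = Y
Query 4: F[2] = G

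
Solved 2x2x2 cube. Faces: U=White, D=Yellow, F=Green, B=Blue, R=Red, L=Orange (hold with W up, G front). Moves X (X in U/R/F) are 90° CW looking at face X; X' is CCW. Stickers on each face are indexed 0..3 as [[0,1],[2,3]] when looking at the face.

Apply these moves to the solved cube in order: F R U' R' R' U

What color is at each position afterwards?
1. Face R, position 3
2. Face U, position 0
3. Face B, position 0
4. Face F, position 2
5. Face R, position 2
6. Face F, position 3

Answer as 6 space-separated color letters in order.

After move 1 (F): F=GGGG U=WWOO R=WRWR D=RRYY L=OYOY
After move 2 (R): R=WWRR U=WGOG F=GRGY D=RBYB B=OBWB
After move 3 (U'): U=GGWO F=OYGY R=GRRR B=WWWB L=OBOY
After move 4 (R'): R=RRGR U=GWWW F=OGGO D=RYYY B=BWBB
After move 5 (R'): R=RRRG U=GBWB F=OWGW D=RGYO B=YWYB
After move 6 (U): U=WGBB F=RRGW R=YWRG B=OBYB L=OWOY
Query 1: R[3] = G
Query 2: U[0] = W
Query 3: B[0] = O
Query 4: F[2] = G
Query 5: R[2] = R
Query 6: F[3] = W

Answer: G W O G R W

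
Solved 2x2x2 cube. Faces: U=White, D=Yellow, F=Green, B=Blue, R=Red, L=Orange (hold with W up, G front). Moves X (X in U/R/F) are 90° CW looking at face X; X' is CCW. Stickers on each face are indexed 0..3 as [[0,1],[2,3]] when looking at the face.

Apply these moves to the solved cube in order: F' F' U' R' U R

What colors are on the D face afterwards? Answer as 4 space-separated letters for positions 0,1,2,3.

After move 1 (F'): F=GGGG U=WWRR R=YRYR D=OOYY L=OWOW
After move 2 (F'): F=GGGG U=WWYY R=OROR D=WWYY L=OROR
After move 3 (U'): U=WYWY F=ORGG R=GGOR B=ORBB L=BBOR
After move 4 (R'): R=GRGO U=WBWO F=OYGY D=WRYG B=YRWB
After move 5 (U): U=WWOB F=GRGY R=YRGO B=BBWB L=OYOR
After move 6 (R): R=GYOR U=WROY F=GRGG D=WWYB B=BBWB
Query: D face = WWYB

Answer: W W Y B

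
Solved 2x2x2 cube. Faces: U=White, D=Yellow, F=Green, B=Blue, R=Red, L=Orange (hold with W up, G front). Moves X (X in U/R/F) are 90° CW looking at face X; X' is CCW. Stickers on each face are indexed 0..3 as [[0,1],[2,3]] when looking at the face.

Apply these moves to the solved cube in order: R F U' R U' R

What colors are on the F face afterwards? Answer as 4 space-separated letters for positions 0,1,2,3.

Answer: W W Y W

Derivation:
After move 1 (R): R=RRRR U=WGWG F=GYGY D=YBYB B=WBWB
After move 2 (F): F=GGYY U=WGOO R=WRGR D=RRYB L=OYOB
After move 3 (U'): U=GOWO F=OYYY R=GGGR B=WRWB L=WBOB
After move 4 (R): R=GGRG U=GYWY F=ORYB D=RWYW B=OROB
After move 5 (U'): U=YYGW F=WBYB R=ORRG B=GGOB L=OROB
After move 6 (R): R=ROGR U=YBGB F=WWYW D=ROYG B=WGYB
Query: F face = WWYW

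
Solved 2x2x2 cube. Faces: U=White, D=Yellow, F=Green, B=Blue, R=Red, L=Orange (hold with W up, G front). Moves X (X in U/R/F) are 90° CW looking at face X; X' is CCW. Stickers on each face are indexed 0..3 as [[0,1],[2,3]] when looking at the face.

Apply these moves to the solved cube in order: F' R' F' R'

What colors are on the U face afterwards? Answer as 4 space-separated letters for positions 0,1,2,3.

After move 1 (F'): F=GGGG U=WWRR R=YRYR D=OOYY L=OWOW
After move 2 (R'): R=RRYY U=WBRB F=GWGR D=OGYG B=YBOB
After move 3 (F'): F=WRGG U=WBRY R=GROY D=WWYG L=OBOR
After move 4 (R'): R=RYGO U=WORY F=WBGY D=WRYG B=GBWB
Query: U face = WORY

Answer: W O R Y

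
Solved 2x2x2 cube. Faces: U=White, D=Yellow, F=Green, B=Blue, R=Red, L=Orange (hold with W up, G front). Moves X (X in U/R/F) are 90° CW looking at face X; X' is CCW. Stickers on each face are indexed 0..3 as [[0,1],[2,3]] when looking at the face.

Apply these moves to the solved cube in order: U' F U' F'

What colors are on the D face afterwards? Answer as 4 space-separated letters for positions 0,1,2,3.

After move 1 (U'): U=WWWW F=OOGG R=GGRR B=RRBB L=BBOO
After move 2 (F): F=GOGO U=WWOB R=WGWR D=RGYY L=BYOY
After move 3 (U'): U=WBWO F=BYGO R=GOWR B=WGBB L=RROY
After move 4 (F'): F=YOBG U=WBGW R=GORR D=RYYY L=ROOW
Query: D face = RYYY

Answer: R Y Y Y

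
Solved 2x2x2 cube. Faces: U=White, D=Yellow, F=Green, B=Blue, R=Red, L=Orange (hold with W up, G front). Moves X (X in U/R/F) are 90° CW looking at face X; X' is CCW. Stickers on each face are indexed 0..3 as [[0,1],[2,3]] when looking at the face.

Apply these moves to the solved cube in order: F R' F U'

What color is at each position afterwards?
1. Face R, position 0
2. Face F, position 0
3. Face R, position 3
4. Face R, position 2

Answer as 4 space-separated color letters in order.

Answer: G O W B

Derivation:
After move 1 (F): F=GGGG U=WWOO R=WRWR D=RRYY L=OYOY
After move 2 (R'): R=RRWW U=WBOB F=GWGO D=RGYG B=YBRB
After move 3 (F): F=GGOW U=WBYY R=ORBW D=WRYG L=OROG
After move 4 (U'): U=BYWY F=OROW R=GGBW B=ORRB L=YBOG
Query 1: R[0] = G
Query 2: F[0] = O
Query 3: R[3] = W
Query 4: R[2] = B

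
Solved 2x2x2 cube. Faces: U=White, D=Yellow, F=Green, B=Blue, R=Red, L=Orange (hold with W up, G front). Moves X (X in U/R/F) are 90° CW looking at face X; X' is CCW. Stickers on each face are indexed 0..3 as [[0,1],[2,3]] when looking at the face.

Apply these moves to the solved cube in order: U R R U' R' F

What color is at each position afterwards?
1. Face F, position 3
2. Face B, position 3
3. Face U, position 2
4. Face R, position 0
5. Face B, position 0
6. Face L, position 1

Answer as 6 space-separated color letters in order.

After move 1 (U): U=WWWW F=RRGG R=BBRR B=OOBB L=GGOO
After move 2 (R): R=RBRB U=WRWG F=RYGY D=YBYO B=WOWB
After move 3 (R): R=RRBB U=WYWY F=RBGO D=YWYW B=GORB
After move 4 (U'): U=YYWW F=GGGO R=RBBB B=RRRB L=GOOO
After move 5 (R'): R=BBRB U=YRWR F=GYGW D=YGYO B=WRWB
After move 6 (F): F=GGWY U=YROO R=WBRB D=RBYO L=GYOG
Query 1: F[3] = Y
Query 2: B[3] = B
Query 3: U[2] = O
Query 4: R[0] = W
Query 5: B[0] = W
Query 6: L[1] = Y

Answer: Y B O W W Y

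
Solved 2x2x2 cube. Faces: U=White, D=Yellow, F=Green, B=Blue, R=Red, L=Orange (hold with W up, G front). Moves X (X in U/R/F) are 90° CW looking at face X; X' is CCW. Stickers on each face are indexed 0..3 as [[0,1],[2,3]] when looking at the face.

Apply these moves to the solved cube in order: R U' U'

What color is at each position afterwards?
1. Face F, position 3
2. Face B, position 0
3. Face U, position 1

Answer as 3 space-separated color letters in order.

Answer: Y G W

Derivation:
After move 1 (R): R=RRRR U=WGWG F=GYGY D=YBYB B=WBWB
After move 2 (U'): U=GGWW F=OOGY R=GYRR B=RRWB L=WBOO
After move 3 (U'): U=GWGW F=WBGY R=OORR B=GYWB L=RROO
Query 1: F[3] = Y
Query 2: B[0] = G
Query 3: U[1] = W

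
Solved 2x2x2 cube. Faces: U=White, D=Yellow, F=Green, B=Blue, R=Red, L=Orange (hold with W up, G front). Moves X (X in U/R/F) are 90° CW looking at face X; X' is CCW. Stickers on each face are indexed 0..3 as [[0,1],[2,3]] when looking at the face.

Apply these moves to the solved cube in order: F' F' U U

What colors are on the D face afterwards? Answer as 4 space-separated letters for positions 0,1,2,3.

Answer: W W Y Y

Derivation:
After move 1 (F'): F=GGGG U=WWRR R=YRYR D=OOYY L=OWOW
After move 2 (F'): F=GGGG U=WWYY R=OROR D=WWYY L=OROR
After move 3 (U): U=YWYW F=ORGG R=BBOR B=ORBB L=GGOR
After move 4 (U): U=YYWW F=BBGG R=OROR B=GGBB L=OROR
Query: D face = WWYY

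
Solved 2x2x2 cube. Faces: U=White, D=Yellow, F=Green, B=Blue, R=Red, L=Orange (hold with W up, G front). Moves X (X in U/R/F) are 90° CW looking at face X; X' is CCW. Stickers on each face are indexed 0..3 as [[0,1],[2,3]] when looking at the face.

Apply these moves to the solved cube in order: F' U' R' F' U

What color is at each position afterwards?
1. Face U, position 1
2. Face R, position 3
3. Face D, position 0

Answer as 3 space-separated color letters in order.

Answer: W Y B

Derivation:
After move 1 (F'): F=GGGG U=WWRR R=YRYR D=OOYY L=OWOW
After move 2 (U'): U=WRWR F=OWGG R=GGYR B=YRBB L=BBOW
After move 3 (R'): R=GRGY U=WBWY F=ORGR D=OWYG B=YROB
After move 4 (F'): F=RROG U=WBGG R=WROY D=BWYG L=BYOW
After move 5 (U): U=GWGB F=WROG R=YROY B=BYOB L=RROW
Query 1: U[1] = W
Query 2: R[3] = Y
Query 3: D[0] = B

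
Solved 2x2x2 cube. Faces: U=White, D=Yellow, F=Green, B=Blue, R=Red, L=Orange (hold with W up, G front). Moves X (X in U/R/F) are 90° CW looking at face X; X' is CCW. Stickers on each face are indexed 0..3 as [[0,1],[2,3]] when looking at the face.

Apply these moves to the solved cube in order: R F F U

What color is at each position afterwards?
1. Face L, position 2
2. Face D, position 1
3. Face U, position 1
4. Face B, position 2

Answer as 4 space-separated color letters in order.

After move 1 (R): R=RRRR U=WGWG F=GYGY D=YBYB B=WBWB
After move 2 (F): F=GGYY U=WGOO R=WRGR D=RRYB L=OYOB
After move 3 (F): F=YGYG U=WGBY R=OROR D=GWYB L=OROR
After move 4 (U): U=BWYG F=ORYG R=WBOR B=ORWB L=YGOR
Query 1: L[2] = O
Query 2: D[1] = W
Query 3: U[1] = W
Query 4: B[2] = W

Answer: O W W W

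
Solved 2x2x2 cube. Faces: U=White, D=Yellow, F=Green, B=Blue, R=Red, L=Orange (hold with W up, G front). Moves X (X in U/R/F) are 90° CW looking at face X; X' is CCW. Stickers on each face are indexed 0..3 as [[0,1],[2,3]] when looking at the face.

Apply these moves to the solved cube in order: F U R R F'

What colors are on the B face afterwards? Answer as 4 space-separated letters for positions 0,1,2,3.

Answer: G Y R B

Derivation:
After move 1 (F): F=GGGG U=WWOO R=WRWR D=RRYY L=OYOY
After move 2 (U): U=OWOW F=WRGG R=BBWR B=OYBB L=GGOY
After move 3 (R): R=WBRB U=OROG F=WRGY D=RBYO B=WYWB
After move 4 (R): R=RWBB U=OROY F=WBGO D=RWYW B=GYRB
After move 5 (F'): F=BOWG U=ORRB R=WWRB D=GYYW L=GYOO
Query: B face = GYRB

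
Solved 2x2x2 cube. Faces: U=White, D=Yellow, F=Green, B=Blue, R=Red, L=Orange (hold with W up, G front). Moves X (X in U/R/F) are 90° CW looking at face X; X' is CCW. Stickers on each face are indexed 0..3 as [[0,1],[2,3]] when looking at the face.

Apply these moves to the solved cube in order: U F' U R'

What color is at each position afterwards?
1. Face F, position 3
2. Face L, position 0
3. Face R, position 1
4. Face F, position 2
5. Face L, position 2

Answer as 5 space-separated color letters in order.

Answer: W R R R O

Derivation:
After move 1 (U): U=WWWW F=RRGG R=BBRR B=OOBB L=GGOO
After move 2 (F'): F=RGRG U=WWBR R=YBYR D=GOYY L=GWOW
After move 3 (U): U=BWRW F=YBRG R=OOYR B=GWBB L=RGOW
After move 4 (R'): R=OROY U=BBRG F=YWRW D=GBYG B=YWOB
Query 1: F[3] = W
Query 2: L[0] = R
Query 3: R[1] = R
Query 4: F[2] = R
Query 5: L[2] = O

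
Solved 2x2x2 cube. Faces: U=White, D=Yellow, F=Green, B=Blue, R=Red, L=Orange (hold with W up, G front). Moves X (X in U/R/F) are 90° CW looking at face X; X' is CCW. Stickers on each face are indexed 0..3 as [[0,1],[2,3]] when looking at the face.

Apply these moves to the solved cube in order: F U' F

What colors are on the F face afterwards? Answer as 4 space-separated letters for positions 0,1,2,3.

Answer: G O G Y

Derivation:
After move 1 (F): F=GGGG U=WWOO R=WRWR D=RRYY L=OYOY
After move 2 (U'): U=WOWO F=OYGG R=GGWR B=WRBB L=BBOY
After move 3 (F): F=GOGY U=WOYB R=WGOR D=WGYY L=BROR
Query: F face = GOGY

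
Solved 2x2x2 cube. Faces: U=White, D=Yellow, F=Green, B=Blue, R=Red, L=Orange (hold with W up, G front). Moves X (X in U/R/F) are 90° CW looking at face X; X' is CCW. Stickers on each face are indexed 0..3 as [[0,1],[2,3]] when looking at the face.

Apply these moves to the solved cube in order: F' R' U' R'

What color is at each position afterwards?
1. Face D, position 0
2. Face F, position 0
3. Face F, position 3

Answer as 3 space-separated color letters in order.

Answer: O O R

Derivation:
After move 1 (F'): F=GGGG U=WWRR R=YRYR D=OOYY L=OWOW
After move 2 (R'): R=RRYY U=WBRB F=GWGR D=OGYG B=YBOB
After move 3 (U'): U=BBWR F=OWGR R=GWYY B=RROB L=YBOW
After move 4 (R'): R=WYGY U=BOWR F=OBGR D=OWYR B=GRGB
Query 1: D[0] = O
Query 2: F[0] = O
Query 3: F[3] = R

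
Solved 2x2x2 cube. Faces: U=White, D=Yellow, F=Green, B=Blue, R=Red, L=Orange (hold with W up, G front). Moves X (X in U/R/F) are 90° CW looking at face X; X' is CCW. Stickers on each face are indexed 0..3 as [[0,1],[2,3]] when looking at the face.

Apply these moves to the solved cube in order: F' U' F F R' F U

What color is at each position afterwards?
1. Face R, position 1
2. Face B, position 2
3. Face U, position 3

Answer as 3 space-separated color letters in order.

Answer: R W B

Derivation:
After move 1 (F'): F=GGGG U=WWRR R=YRYR D=OOYY L=OWOW
After move 2 (U'): U=WRWR F=OWGG R=GGYR B=YRBB L=BBOW
After move 3 (F): F=GOGW U=WRWB R=WGRR D=YGYY L=BOOO
After move 4 (F): F=GGWO U=WROO R=WGBR D=RWYY L=BYOG
After move 5 (R'): R=GRWB U=WBOY F=GRWO D=RGYO B=YRWB
After move 6 (F): F=WGOR U=WBGY R=ORYB D=WGYO L=BROG
After move 7 (U): U=GWYB F=OROR R=YRYB B=BRWB L=WGOG
Query 1: R[1] = R
Query 2: B[2] = W
Query 3: U[3] = B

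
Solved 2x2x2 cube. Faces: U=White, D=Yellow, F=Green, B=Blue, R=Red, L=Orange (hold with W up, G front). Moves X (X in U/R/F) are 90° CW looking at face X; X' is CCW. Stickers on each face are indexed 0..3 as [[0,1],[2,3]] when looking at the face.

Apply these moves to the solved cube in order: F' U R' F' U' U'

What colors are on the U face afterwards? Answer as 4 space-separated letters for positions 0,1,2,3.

Answer: B B B R

Derivation:
After move 1 (F'): F=GGGG U=WWRR R=YRYR D=OOYY L=OWOW
After move 2 (U): U=RWRW F=YRGG R=BBYR B=OWBB L=GGOW
After move 3 (R'): R=BRBY U=RBRO F=YWGW D=ORYG B=YWOB
After move 4 (F'): F=WWYG U=RBBB R=RROY D=GWYG L=GOOR
After move 5 (U'): U=BBRB F=GOYG R=WWOY B=RROB L=YWOR
After move 6 (U'): U=BBBR F=YWYG R=GOOY B=WWOB L=RROR
Query: U face = BBBR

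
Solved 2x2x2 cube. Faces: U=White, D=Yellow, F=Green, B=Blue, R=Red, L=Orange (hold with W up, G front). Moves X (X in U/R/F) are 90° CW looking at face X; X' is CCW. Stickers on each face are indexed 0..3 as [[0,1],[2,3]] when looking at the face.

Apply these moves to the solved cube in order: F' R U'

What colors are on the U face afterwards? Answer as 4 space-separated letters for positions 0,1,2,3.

Answer: G G W R

Derivation:
After move 1 (F'): F=GGGG U=WWRR R=YRYR D=OOYY L=OWOW
After move 2 (R): R=YYRR U=WGRG F=GOGY D=OBYB B=RBWB
After move 3 (U'): U=GGWR F=OWGY R=GORR B=YYWB L=RBOW
Query: U face = GGWR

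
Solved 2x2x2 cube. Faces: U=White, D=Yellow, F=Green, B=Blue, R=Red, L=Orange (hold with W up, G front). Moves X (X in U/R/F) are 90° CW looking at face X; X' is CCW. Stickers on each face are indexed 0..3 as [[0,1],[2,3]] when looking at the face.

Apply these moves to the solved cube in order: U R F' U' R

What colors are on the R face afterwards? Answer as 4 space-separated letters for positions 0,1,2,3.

After move 1 (U): U=WWWW F=RRGG R=BBRR B=OOBB L=GGOO
After move 2 (R): R=RBRB U=WRWG F=RYGY D=YBYO B=WOWB
After move 3 (F'): F=YYRG U=WRRR R=BBYB D=GOYO L=GGOW
After move 4 (U'): U=RRWR F=GGRG R=YYYB B=BBWB L=WOOW
After move 5 (R): R=YYBY U=RGWG F=GORO D=GWYB B=RBRB
Query: R face = YYBY

Answer: Y Y B Y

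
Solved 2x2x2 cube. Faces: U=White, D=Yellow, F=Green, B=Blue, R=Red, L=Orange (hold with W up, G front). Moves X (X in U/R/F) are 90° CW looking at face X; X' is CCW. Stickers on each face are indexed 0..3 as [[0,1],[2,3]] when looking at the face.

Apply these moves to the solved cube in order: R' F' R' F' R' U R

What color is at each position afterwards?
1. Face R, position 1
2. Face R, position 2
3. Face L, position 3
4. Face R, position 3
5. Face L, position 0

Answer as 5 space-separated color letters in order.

Answer: G O R B B

Derivation:
After move 1 (R'): R=RRRR U=WBWB F=GWGW D=YGYG B=YBYB
After move 2 (F'): F=WWGG U=WBRR R=GRYR D=OOYG L=OBOW
After move 3 (R'): R=RRGY U=WYRY F=WBGR D=OWYG B=GBOB
After move 4 (F'): F=BRWG U=WYRG R=WROY D=BWYG L=OYOR
After move 5 (R'): R=RYWO U=WORG F=BYWG D=BRYG B=GBWB
After move 6 (U): U=RWGO F=RYWG R=GBWO B=OYWB L=BYOR
After move 7 (R): R=WGOB U=RYGG F=RRWG D=BWYO B=OYWB
Query 1: R[1] = G
Query 2: R[2] = O
Query 3: L[3] = R
Query 4: R[3] = B
Query 5: L[0] = B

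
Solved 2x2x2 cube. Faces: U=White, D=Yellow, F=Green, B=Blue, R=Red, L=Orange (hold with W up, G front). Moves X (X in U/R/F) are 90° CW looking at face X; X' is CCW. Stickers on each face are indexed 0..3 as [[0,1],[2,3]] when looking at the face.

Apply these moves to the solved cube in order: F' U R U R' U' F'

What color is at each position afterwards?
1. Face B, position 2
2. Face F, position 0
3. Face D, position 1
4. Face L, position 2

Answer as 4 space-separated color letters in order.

Answer: B O W O

Derivation:
After move 1 (F'): F=GGGG U=WWRR R=YRYR D=OOYY L=OWOW
After move 2 (U): U=RWRW F=YRGG R=BBYR B=OWBB L=GGOW
After move 3 (R): R=YBRB U=RRRG F=YOGY D=OBYO B=WWWB
After move 4 (U): U=RRGR F=YBGY R=WWRB B=GGWB L=YOOW
After move 5 (R'): R=WBWR U=RWGG F=YRGR D=OBYY B=OGBB
After move 6 (U'): U=WGRG F=YOGR R=YRWR B=WBBB L=OGOW
After move 7 (F'): F=ORYG U=WGYW R=BROR D=GWYY L=OGOR
Query 1: B[2] = B
Query 2: F[0] = O
Query 3: D[1] = W
Query 4: L[2] = O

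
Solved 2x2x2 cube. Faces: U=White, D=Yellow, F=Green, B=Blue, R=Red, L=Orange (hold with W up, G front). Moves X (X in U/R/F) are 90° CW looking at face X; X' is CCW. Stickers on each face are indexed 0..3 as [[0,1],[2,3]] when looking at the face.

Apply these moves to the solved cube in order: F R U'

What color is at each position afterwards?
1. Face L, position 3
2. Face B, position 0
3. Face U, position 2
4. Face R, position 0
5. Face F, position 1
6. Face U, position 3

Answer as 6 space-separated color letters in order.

After move 1 (F): F=GGGG U=WWOO R=WRWR D=RRYY L=OYOY
After move 2 (R): R=WWRR U=WGOG F=GRGY D=RBYB B=OBWB
After move 3 (U'): U=GGWO F=OYGY R=GRRR B=WWWB L=OBOY
Query 1: L[3] = Y
Query 2: B[0] = W
Query 3: U[2] = W
Query 4: R[0] = G
Query 5: F[1] = Y
Query 6: U[3] = O

Answer: Y W W G Y O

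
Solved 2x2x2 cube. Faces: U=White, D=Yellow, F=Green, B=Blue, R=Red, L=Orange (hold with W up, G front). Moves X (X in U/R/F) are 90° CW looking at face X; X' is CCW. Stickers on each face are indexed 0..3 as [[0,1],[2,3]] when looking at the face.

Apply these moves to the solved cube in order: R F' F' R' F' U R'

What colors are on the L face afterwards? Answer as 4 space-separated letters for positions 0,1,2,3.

After move 1 (R): R=RRRR U=WGWG F=GYGY D=YBYB B=WBWB
After move 2 (F'): F=YYGG U=WGRR R=BRYR D=OOYB L=OGOW
After move 3 (F'): F=YGYG U=WGBY R=OROR D=GWYB L=OROR
After move 4 (R'): R=RROO U=WWBW F=YGYY D=GGYG B=BBWB
After move 5 (F'): F=GYYY U=WWRO R=GRGO D=RRYG L=OWOB
After move 6 (U): U=RWOW F=GRYY R=BBGO B=OWWB L=GYOB
After move 7 (R'): R=BOBG U=RWOO F=GWYW D=RRYY B=GWRB
Query: L face = GYOB

Answer: G Y O B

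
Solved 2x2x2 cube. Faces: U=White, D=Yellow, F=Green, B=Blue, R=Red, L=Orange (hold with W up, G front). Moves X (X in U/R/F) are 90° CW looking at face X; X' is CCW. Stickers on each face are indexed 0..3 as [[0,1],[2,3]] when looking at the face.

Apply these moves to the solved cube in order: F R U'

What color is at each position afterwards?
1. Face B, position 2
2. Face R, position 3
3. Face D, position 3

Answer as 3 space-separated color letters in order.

After move 1 (F): F=GGGG U=WWOO R=WRWR D=RRYY L=OYOY
After move 2 (R): R=WWRR U=WGOG F=GRGY D=RBYB B=OBWB
After move 3 (U'): U=GGWO F=OYGY R=GRRR B=WWWB L=OBOY
Query 1: B[2] = W
Query 2: R[3] = R
Query 3: D[3] = B

Answer: W R B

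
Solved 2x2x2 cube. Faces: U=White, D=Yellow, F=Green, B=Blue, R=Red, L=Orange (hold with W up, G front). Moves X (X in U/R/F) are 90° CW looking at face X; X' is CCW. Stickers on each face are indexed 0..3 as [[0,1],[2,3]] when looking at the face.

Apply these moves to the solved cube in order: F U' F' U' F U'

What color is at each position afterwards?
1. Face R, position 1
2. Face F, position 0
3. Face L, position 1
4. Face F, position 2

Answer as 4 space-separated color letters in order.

Answer: B W G G

Derivation:
After move 1 (F): F=GGGG U=WWOO R=WRWR D=RRYY L=OYOY
After move 2 (U'): U=WOWO F=OYGG R=GGWR B=WRBB L=BBOY
After move 3 (F'): F=YGOG U=WOGW R=RGRR D=BYYY L=BOOW
After move 4 (U'): U=OWWG F=BOOG R=YGRR B=RGBB L=WROW
After move 5 (F): F=OBGO U=OWWR R=WGGR D=RYYY L=WBOY
After move 6 (U'): U=WROW F=WBGO R=OBGR B=WGBB L=RGOY
Query 1: R[1] = B
Query 2: F[0] = W
Query 3: L[1] = G
Query 4: F[2] = G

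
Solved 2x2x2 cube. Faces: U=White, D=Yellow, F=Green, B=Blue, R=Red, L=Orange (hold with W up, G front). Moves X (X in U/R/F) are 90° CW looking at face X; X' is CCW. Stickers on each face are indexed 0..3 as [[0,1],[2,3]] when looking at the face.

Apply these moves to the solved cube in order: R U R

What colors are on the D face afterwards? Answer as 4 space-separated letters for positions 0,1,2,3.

After move 1 (R): R=RRRR U=WGWG F=GYGY D=YBYB B=WBWB
After move 2 (U): U=WWGG F=RRGY R=WBRR B=OOWB L=GYOO
After move 3 (R): R=RWRB U=WRGY F=RBGB D=YWYO B=GOWB
Query: D face = YWYO

Answer: Y W Y O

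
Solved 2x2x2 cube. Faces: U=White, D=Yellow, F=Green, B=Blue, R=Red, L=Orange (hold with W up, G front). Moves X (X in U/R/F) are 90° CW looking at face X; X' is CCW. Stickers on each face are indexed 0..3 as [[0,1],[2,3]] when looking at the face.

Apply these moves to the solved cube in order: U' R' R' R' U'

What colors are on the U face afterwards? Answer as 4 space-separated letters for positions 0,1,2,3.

Answer: O G W W

Derivation:
After move 1 (U'): U=WWWW F=OOGG R=GGRR B=RRBB L=BBOO
After move 2 (R'): R=GRGR U=WBWR F=OWGW D=YOYG B=YRYB
After move 3 (R'): R=RRGG U=WYWY F=OBGR D=YWYW B=GROB
After move 4 (R'): R=RGRG U=WOWG F=OYGY D=YBYR B=WRWB
After move 5 (U'): U=OGWW F=BBGY R=OYRG B=RGWB L=WROO
Query: U face = OGWW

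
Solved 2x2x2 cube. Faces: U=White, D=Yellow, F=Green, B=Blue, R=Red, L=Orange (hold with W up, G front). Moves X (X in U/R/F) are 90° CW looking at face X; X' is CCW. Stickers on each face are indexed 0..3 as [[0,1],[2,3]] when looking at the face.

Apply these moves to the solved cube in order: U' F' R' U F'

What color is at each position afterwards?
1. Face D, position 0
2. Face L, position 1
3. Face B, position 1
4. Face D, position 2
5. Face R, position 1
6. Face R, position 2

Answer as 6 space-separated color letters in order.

After move 1 (U'): U=WWWW F=OOGG R=GGRR B=RRBB L=BBOO
After move 2 (F'): F=OGOG U=WWGR R=YGYR D=BOYY L=BWOW
After move 3 (R'): R=GRYY U=WBGR F=OWOR D=BGYG B=YROB
After move 4 (U): U=GWRB F=GROR R=YRYY B=BWOB L=OWOW
After move 5 (F'): F=RRGO U=GWYY R=GRBY D=WWYG L=OBOR
Query 1: D[0] = W
Query 2: L[1] = B
Query 3: B[1] = W
Query 4: D[2] = Y
Query 5: R[1] = R
Query 6: R[2] = B

Answer: W B W Y R B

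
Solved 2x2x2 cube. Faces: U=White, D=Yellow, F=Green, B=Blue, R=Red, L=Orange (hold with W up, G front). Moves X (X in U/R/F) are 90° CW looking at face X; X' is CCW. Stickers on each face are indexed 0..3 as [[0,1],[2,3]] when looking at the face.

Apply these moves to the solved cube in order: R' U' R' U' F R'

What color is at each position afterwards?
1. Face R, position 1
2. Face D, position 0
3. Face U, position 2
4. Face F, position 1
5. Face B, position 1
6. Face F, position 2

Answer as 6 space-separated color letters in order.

After move 1 (R'): R=RRRR U=WBWB F=GWGW D=YGYG B=YBYB
After move 2 (U'): U=BBWW F=OOGW R=GWRR B=RRYB L=YBOO
After move 3 (R'): R=WRGR U=BYWR F=OBGW D=YOYW B=GRGB
After move 4 (U'): U=YRBW F=YBGW R=OBGR B=WRGB L=GROO
After move 5 (F): F=GYWB U=YROR R=BBWR D=GOYW L=GYOO
After move 6 (R'): R=BRBW U=YGOW F=GRWR D=GYYB B=WROB
Query 1: R[1] = R
Query 2: D[0] = G
Query 3: U[2] = O
Query 4: F[1] = R
Query 5: B[1] = R
Query 6: F[2] = W

Answer: R G O R R W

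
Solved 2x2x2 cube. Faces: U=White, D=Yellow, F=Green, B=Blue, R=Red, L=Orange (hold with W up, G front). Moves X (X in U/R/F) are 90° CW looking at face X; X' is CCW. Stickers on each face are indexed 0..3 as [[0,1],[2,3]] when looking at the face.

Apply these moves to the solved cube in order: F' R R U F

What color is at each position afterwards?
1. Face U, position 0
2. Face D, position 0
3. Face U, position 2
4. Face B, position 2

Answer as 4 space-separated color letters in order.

After move 1 (F'): F=GGGG U=WWRR R=YRYR D=OOYY L=OWOW
After move 2 (R): R=YYRR U=WGRG F=GOGY D=OBYB B=RBWB
After move 3 (R): R=RYRY U=WORY F=GBGB D=OWYR B=GBGB
After move 4 (U): U=RWYO F=RYGB R=GBRY B=OWGB L=GBOW
After move 5 (F): F=GRBY U=RWWB R=YBOY D=RGYR L=GOOW
Query 1: U[0] = R
Query 2: D[0] = R
Query 3: U[2] = W
Query 4: B[2] = G

Answer: R R W G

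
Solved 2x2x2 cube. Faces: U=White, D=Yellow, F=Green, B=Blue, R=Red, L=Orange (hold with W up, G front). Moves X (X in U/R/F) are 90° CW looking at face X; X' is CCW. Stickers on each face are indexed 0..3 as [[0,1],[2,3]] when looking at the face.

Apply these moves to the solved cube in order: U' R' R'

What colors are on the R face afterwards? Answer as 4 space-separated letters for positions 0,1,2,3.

Answer: R R G G

Derivation:
After move 1 (U'): U=WWWW F=OOGG R=GGRR B=RRBB L=BBOO
After move 2 (R'): R=GRGR U=WBWR F=OWGW D=YOYG B=YRYB
After move 3 (R'): R=RRGG U=WYWY F=OBGR D=YWYW B=GROB
Query: R face = RRGG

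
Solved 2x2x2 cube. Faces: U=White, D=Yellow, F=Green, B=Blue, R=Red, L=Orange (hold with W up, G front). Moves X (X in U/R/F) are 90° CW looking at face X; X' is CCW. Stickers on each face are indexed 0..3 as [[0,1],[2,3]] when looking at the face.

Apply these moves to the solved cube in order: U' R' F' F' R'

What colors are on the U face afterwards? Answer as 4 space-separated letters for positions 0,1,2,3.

After move 1 (U'): U=WWWW F=OOGG R=GGRR B=RRBB L=BBOO
After move 2 (R'): R=GRGR U=WBWR F=OWGW D=YOYG B=YRYB
After move 3 (F'): F=WWOG U=WBGG R=ORYR D=BOYG L=BROW
After move 4 (F'): F=WGWO U=WBOY R=ORBR D=RWYG L=BGOG
After move 5 (R'): R=RROB U=WYOY F=WBWY D=RGYO B=GRWB
Query: U face = WYOY

Answer: W Y O Y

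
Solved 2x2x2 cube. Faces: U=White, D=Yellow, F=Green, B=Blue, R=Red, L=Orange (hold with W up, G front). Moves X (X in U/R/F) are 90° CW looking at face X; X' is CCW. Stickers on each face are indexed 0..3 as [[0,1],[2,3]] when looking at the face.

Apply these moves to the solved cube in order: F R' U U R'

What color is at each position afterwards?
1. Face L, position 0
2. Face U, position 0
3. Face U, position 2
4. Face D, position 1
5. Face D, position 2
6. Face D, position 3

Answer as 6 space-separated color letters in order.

After move 1 (F): F=GGGG U=WWOO R=WRWR D=RRYY L=OYOY
After move 2 (R'): R=RRWW U=WBOB F=GWGO D=RGYG B=YBRB
After move 3 (U): U=OWBB F=RRGO R=YBWW B=OYRB L=GWOY
After move 4 (U): U=BOBW F=YBGO R=OYWW B=GWRB L=RROY
After move 5 (R'): R=YWOW U=BRBG F=YOGW D=RBYO B=GWGB
Query 1: L[0] = R
Query 2: U[0] = B
Query 3: U[2] = B
Query 4: D[1] = B
Query 5: D[2] = Y
Query 6: D[3] = O

Answer: R B B B Y O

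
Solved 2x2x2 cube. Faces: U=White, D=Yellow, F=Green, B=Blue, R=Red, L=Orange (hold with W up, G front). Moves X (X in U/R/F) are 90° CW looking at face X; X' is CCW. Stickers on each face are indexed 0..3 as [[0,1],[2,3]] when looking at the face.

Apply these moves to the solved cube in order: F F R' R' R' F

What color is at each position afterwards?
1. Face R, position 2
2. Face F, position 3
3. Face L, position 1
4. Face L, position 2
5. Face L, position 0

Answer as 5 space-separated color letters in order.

After move 1 (F): F=GGGG U=WWOO R=WRWR D=RRYY L=OYOY
After move 2 (F): F=GGGG U=WWYY R=OROR D=WWYY L=OROR
After move 3 (R'): R=RROO U=WBYB F=GWGY D=WGYG B=YBWB
After move 4 (R'): R=RORO U=WWYY F=GBGB D=WWYY B=GBGB
After move 5 (R'): R=OORR U=WGYG F=GWGY D=WBYB B=YBWB
After move 6 (F): F=GGYW U=WGRR R=YOGR D=ROYB L=OWOB
Query 1: R[2] = G
Query 2: F[3] = W
Query 3: L[1] = W
Query 4: L[2] = O
Query 5: L[0] = O

Answer: G W W O O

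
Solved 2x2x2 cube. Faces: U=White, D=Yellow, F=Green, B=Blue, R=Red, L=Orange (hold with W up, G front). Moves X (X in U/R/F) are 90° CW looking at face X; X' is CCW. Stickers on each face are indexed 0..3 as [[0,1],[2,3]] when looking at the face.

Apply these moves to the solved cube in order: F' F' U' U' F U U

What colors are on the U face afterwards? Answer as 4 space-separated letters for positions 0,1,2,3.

After move 1 (F'): F=GGGG U=WWRR R=YRYR D=OOYY L=OWOW
After move 2 (F'): F=GGGG U=WWYY R=OROR D=WWYY L=OROR
After move 3 (U'): U=WYWY F=ORGG R=GGOR B=ORBB L=BBOR
After move 4 (U'): U=YYWW F=BBGG R=OROR B=GGBB L=OROR
After move 5 (F): F=GBGB U=YYRR R=WRWR D=OOYY L=OWOW
After move 6 (U): U=RYRY F=WRGB R=GGWR B=OWBB L=GBOW
After move 7 (U): U=RRYY F=GGGB R=OWWR B=GBBB L=WROW
Query: U face = RRYY

Answer: R R Y Y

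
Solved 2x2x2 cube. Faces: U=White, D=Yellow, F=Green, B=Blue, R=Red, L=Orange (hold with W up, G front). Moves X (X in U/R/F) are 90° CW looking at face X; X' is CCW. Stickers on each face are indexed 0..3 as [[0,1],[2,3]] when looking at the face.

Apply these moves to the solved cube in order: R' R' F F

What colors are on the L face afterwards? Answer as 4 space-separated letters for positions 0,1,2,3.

Answer: O R O R

Derivation:
After move 1 (R'): R=RRRR U=WBWB F=GWGW D=YGYG B=YBYB
After move 2 (R'): R=RRRR U=WYWY F=GBGB D=YWYW B=GBGB
After move 3 (F): F=GGBB U=WYOO R=WRYR D=RRYW L=OYOW
After move 4 (F): F=BGBG U=WYWY R=OROR D=YWYW L=OROR
Query: L face = OROR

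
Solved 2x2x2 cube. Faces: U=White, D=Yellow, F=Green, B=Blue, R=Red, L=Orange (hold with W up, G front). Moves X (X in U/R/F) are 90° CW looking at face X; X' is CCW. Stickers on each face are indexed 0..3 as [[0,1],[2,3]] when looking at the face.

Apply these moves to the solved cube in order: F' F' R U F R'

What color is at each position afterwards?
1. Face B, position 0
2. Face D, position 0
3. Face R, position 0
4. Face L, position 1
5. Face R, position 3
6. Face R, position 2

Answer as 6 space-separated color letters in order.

After move 1 (F'): F=GGGG U=WWRR R=YRYR D=OOYY L=OWOW
After move 2 (F'): F=GGGG U=WWYY R=OROR D=WWYY L=OROR
After move 3 (R): R=OORR U=WGYG F=GWGY D=WBYB B=YBWB
After move 4 (U): U=YWGG F=OOGY R=YBRR B=ORWB L=GWOR
After move 5 (F): F=GOYO U=YWRW R=GBGR D=RYYB L=GWOB
After move 6 (R'): R=BRGG U=YWRO F=GWYW D=ROYO B=BRYB
Query 1: B[0] = B
Query 2: D[0] = R
Query 3: R[0] = B
Query 4: L[1] = W
Query 5: R[3] = G
Query 6: R[2] = G

Answer: B R B W G G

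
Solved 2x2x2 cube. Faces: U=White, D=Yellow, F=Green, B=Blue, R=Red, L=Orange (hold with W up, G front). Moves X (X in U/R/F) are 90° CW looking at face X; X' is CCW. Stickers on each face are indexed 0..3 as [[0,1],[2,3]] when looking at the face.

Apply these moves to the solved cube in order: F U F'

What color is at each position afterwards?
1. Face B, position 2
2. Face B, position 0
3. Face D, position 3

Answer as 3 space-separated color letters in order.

After move 1 (F): F=GGGG U=WWOO R=WRWR D=RRYY L=OYOY
After move 2 (U): U=OWOW F=WRGG R=BBWR B=OYBB L=GGOY
After move 3 (F'): F=RGWG U=OWBW R=RBRR D=GYYY L=GWOO
Query 1: B[2] = B
Query 2: B[0] = O
Query 3: D[3] = Y

Answer: B O Y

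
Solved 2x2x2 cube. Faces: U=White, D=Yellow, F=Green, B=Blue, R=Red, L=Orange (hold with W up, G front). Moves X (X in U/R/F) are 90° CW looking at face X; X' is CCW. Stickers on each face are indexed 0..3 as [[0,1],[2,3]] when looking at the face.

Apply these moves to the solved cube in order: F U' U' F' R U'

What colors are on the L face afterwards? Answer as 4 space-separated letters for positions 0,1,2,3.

After move 1 (F): F=GGGG U=WWOO R=WRWR D=RRYY L=OYOY
After move 2 (U'): U=WOWO F=OYGG R=GGWR B=WRBB L=BBOY
After move 3 (U'): U=OOWW F=BBGG R=OYWR B=GGBB L=WROY
After move 4 (F'): F=BGBG U=OOOW R=RYRR D=RYYY L=WWOW
After move 5 (R): R=RRRY U=OGOG F=BYBY D=RBYG B=WGOB
After move 6 (U'): U=GGOO F=WWBY R=BYRY B=RROB L=WGOW
Query: L face = WGOW

Answer: W G O W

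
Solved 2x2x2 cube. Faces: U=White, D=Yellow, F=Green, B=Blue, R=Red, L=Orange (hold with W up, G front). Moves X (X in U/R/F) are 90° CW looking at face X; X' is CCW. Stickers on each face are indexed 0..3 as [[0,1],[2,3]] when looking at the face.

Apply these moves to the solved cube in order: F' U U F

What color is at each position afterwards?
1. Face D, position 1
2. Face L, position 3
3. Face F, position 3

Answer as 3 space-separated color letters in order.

After move 1 (F'): F=GGGG U=WWRR R=YRYR D=OOYY L=OWOW
After move 2 (U): U=RWRW F=YRGG R=BBYR B=OWBB L=GGOW
After move 3 (U): U=RRWW F=BBGG R=OWYR B=GGBB L=YROW
After move 4 (F): F=GBGB U=RRWR R=WWWR D=YOYY L=YOOO
Query 1: D[1] = O
Query 2: L[3] = O
Query 3: F[3] = B

Answer: O O B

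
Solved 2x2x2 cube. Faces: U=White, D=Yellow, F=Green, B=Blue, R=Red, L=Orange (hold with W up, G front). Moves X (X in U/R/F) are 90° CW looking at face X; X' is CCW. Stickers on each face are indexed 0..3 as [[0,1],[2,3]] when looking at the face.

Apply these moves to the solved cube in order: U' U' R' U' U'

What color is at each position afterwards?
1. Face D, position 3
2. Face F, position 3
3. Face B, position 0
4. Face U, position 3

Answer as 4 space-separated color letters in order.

After move 1 (U'): U=WWWW F=OOGG R=GGRR B=RRBB L=BBOO
After move 2 (U'): U=WWWW F=BBGG R=OORR B=GGBB L=RROO
After move 3 (R'): R=OROR U=WBWG F=BWGW D=YBYG B=YGYB
After move 4 (U'): U=BGWW F=RRGW R=BWOR B=ORYB L=YGOO
After move 5 (U'): U=GWBW F=YGGW R=RROR B=BWYB L=OROO
Query 1: D[3] = G
Query 2: F[3] = W
Query 3: B[0] = B
Query 4: U[3] = W

Answer: G W B W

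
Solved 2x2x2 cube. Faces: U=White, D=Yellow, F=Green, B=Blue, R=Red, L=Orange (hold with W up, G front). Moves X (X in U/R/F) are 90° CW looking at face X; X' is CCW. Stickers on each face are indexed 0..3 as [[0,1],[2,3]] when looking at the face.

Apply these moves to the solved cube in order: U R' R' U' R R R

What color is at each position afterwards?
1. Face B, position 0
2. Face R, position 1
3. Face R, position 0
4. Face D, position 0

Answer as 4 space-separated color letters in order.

After move 1 (U): U=WWWW F=RRGG R=BBRR B=OOBB L=GGOO
After move 2 (R'): R=BRBR U=WBWO F=RWGW D=YRYG B=YOYB
After move 3 (R'): R=RRBB U=WYWY F=RBGO D=YWYW B=GORB
After move 4 (U'): U=YYWW F=GGGO R=RBBB B=RRRB L=GOOO
After move 5 (R): R=BRBB U=YGWO F=GWGW D=YRYR B=WRYB
After move 6 (R): R=BBBR U=YWWW F=GRGR D=YYYW B=ORGB
After move 7 (R): R=BBRB U=YRWR F=GYGW D=YGYO B=WRWB
Query 1: B[0] = W
Query 2: R[1] = B
Query 3: R[0] = B
Query 4: D[0] = Y

Answer: W B B Y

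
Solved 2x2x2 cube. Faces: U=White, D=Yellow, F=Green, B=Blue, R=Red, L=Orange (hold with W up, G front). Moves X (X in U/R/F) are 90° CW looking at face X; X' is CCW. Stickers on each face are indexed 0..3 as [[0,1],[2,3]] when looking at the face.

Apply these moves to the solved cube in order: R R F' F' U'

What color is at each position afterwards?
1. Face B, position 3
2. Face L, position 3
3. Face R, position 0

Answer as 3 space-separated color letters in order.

Answer: B R B

Derivation:
After move 1 (R): R=RRRR U=WGWG F=GYGY D=YBYB B=WBWB
After move 2 (R): R=RRRR U=WYWY F=GBGB D=YWYW B=GBGB
After move 3 (F'): F=BBGG U=WYRR R=WRYR D=OOYW L=OYOW
After move 4 (F'): F=BGBG U=WYWY R=OROR D=YWYW L=OROR
After move 5 (U'): U=YYWW F=ORBG R=BGOR B=ORGB L=GBOR
Query 1: B[3] = B
Query 2: L[3] = R
Query 3: R[0] = B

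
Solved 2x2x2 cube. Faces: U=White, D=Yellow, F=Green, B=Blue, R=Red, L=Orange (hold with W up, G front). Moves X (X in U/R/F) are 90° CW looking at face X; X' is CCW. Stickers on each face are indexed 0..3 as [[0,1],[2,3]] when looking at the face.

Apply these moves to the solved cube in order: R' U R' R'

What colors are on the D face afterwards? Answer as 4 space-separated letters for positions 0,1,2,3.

Answer: Y W Y B

Derivation:
After move 1 (R'): R=RRRR U=WBWB F=GWGW D=YGYG B=YBYB
After move 2 (U): U=WWBB F=RRGW R=YBRR B=OOYB L=GWOO
After move 3 (R'): R=BRYR U=WYBO F=RWGB D=YRYW B=GOGB
After move 4 (R'): R=RRBY U=WGBG F=RYGO D=YWYB B=WORB
Query: D face = YWYB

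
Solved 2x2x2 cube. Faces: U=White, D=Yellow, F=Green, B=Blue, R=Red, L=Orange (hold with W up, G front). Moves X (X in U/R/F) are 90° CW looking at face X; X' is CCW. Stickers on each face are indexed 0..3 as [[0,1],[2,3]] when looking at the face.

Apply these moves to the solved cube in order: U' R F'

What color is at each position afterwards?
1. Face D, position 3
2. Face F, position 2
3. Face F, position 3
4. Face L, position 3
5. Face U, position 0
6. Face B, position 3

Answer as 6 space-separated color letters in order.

Answer: R O G W W B

Derivation:
After move 1 (U'): U=WWWW F=OOGG R=GGRR B=RRBB L=BBOO
After move 2 (R): R=RGRG U=WOWG F=OYGY D=YBYR B=WRWB
After move 3 (F'): F=YYOG U=WORR R=BGYG D=BOYR L=BGOW
Query 1: D[3] = R
Query 2: F[2] = O
Query 3: F[3] = G
Query 4: L[3] = W
Query 5: U[0] = W
Query 6: B[3] = B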